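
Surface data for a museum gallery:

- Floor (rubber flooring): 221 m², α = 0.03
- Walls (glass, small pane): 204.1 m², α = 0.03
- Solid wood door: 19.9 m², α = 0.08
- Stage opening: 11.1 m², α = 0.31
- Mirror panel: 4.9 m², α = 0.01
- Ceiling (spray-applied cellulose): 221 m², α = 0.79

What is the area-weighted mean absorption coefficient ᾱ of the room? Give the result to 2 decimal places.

S = Σ Sᵢ = 221 + 204.1 + 19.9 + 11.1 + 4.9 + 221 = 682.0 m².
Σ(Sᵢαᵢ) = 221·0.03 + 204.1·0.03 + 19.9·0.08 + 11.1·0.31 + 4.9·0.01 + 221·0.79 = 192.425.
ᾱ = A/S = 0.28.

0.28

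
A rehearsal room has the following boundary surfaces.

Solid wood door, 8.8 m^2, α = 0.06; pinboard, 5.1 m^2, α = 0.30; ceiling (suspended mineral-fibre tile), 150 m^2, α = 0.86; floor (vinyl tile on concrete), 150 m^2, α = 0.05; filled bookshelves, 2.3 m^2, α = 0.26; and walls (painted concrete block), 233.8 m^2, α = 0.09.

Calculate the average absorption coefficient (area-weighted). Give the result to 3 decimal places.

S = Σ Sᵢ = 8.8 + 5.1 + 150 + 150 + 2.3 + 233.8 = 550.0 m^2.
A = 8.8·0.06 + 5.1·0.30 + 150·0.86 + 150·0.05 + 2.3·0.26 + 233.8·0.09 = 160.198 sabins.
ᾱ = 160.198 / 550.0 = 0.291.

0.291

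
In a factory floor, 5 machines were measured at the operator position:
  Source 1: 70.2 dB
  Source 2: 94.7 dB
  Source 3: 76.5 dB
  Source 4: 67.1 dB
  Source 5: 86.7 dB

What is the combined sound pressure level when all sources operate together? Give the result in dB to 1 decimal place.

Sum in the linear (power) domain: Σ 10^(Lᵢ/10) = 10^(70.2/10) + 10^(94.7/10) + 10^(76.5/10) + 10^(67.1/10) + 10^(86.7/10) = 3.479e+09.
L_total = 10·log₁₀(3.479e+09) = 95.4 dB.

95.4 dB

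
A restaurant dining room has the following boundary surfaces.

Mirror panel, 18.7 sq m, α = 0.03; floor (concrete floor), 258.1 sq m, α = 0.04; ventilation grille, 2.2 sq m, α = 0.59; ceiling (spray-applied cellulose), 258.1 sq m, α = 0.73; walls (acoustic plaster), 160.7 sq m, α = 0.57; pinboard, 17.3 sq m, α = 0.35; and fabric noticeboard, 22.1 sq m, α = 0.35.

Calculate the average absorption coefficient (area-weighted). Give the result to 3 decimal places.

0.415

S = Σ Sᵢ = 18.7 + 258.1 + 2.2 + 258.1 + 160.7 + 17.3 + 22.1 = 737.2 sq m.
Weighted sum Σ Sα = 305.985.
ᾱ = 305.985 / 737.2 = 0.415.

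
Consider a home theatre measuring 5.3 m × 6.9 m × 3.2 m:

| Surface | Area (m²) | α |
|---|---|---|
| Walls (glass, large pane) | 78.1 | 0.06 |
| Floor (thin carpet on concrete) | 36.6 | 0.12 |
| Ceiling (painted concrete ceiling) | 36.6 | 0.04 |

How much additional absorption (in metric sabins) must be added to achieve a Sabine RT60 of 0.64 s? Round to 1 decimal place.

18.9 sabins

Total absorption A₁ = 78.1*0.06 + 36.6*0.12 + 36.6*0.04
  = 4.686 + 4.392 + 1.464 = 10.542 m² sabins.
Target A₂ = 0.161·117.024/0.64 = 29.439 sabins (V = 117.024 m³).
Additional absorption ΔA = 29.439 − 10.542 = 18.9 sabins.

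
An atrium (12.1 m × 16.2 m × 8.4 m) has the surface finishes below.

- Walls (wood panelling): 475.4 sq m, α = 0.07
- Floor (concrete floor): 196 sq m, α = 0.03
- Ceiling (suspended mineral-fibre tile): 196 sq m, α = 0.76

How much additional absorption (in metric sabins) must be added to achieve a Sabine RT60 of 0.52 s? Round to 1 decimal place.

321.7 sabins

Summing Sᵢαᵢ: 33.278 + 5.880 + 148.960 → A₁ = 188.118 sabins.
V = 1646.568 m³. Required absorption A₂ = 0.161 × 1646.568 / 0.52 = 509.803 sabins.
ΔA = A₂ − A₁ = 509.803 − 188.118 = 321.7 sabins.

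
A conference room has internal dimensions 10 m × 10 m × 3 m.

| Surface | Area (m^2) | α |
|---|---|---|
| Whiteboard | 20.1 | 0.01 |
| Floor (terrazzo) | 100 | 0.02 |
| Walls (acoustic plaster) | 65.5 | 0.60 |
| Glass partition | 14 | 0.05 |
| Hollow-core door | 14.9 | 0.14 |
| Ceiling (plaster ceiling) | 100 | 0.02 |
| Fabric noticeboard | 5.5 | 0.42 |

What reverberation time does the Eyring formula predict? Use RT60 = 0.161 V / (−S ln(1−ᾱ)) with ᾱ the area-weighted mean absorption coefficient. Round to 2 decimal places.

0.92 s

Total surface area S = 20.1 + 100 + 65.5 + 14 + 14.9 + 100 + 5.5 = 320.0 m^2.
Absorption A = 20.1·0.01 + 100·0.02 + 65.5·0.60 + 14·0.05 + 14.9·0.14 + 100·0.02 + 5.5·0.42 = 48.597 sabins.
ᾱ = 48.597 / 320.0 = 0.1519.
−S·ln(1−ᾱ) = −320.0 × ln(1 − 0.1519) = 52.722.
V = 10 × 10 × 3 = 300 m³.
RT60 = 0.161 × 300 / 52.722 = 0.92 s.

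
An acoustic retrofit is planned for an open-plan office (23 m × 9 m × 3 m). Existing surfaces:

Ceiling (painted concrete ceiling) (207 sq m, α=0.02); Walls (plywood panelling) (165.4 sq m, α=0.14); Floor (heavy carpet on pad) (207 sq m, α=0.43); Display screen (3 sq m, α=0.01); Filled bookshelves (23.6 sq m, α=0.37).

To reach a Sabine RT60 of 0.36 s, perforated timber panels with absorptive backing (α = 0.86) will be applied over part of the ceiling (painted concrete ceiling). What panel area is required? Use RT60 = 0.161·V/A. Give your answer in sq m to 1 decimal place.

181.7

Summing Sᵢαᵢ: 4.140 + 23.156 + 89.010 + 0.030 + 8.732 → A₁ = 125.068 sabins.
V = 621 m³. Target absorption A₂ = 0.161 × 621 / 0.36 = 277.725 sabins.
ΔA needed = 277.725 − 125.068 = 152.657 sabins.
Net gain per sq m: Δα = 0.86 − 0.02 = 0.84.
Panel area = 152.657 / 0.84 = 181.7 sq m.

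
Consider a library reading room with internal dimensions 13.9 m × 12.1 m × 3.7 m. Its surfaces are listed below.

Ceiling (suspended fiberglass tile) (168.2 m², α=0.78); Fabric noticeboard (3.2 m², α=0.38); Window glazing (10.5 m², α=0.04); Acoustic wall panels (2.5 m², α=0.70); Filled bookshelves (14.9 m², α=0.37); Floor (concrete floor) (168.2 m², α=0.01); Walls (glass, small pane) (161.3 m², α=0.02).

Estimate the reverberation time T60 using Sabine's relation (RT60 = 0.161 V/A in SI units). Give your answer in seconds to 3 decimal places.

0.691 s

Summing Sᵢαᵢ: 131.196 + 1.216 + 0.420 + 1.750 + 5.513 + 1.682 + 3.226 → A = 145.003 sabins.
Room volume: 622.303 m³.
Sabine: RT60 = 0.161 × 622.303 / 145.003 = 0.691 s.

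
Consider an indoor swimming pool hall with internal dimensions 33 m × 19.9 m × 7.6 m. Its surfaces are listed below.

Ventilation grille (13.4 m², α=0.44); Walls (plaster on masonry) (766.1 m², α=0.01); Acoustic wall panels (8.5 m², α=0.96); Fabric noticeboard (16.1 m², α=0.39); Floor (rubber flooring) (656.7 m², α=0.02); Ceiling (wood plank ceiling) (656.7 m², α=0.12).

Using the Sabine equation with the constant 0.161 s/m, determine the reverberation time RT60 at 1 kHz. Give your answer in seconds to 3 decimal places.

6.700 sec

Summing Sᵢαᵢ: 5.896 + 7.661 + 8.160 + 6.279 + 13.134 + 78.804 → A = 119.934 sabins.
Volume V = 33 × 19.9 × 7.6 = 4990.92 m³.
Sabine: RT60 = 0.161 × 4990.92 / 119.934 = 6.700 s.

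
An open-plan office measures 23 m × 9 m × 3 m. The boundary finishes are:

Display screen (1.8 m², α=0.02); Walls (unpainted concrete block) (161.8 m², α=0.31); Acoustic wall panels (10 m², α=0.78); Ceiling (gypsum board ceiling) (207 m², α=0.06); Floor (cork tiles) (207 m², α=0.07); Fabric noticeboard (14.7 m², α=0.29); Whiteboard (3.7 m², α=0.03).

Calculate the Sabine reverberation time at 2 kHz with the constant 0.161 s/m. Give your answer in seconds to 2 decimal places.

1.12 sec

Summing Sᵢαᵢ: 0.036 + 50.158 + 7.800 + 12.420 + 14.490 + 4.263 + 0.111 → A = 89.278 sabins.
Room volume: 621 m³.
T = 0.161 V/A = 0.161·621/89.278 = 1.12 s.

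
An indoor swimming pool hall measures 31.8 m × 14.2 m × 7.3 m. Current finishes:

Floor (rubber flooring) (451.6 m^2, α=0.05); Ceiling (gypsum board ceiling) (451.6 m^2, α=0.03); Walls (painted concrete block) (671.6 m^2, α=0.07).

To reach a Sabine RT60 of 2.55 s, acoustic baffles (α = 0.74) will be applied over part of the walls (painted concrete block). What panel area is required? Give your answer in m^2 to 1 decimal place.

Summing Sᵢαᵢ: 22.580 + 13.548 + 47.012 → A₁ = 83.140 sabins.
V = 3296.388 m³. Target absorption A₂ = 0.161 × 3296.388 / 2.55 = 208.125 sabins.
Absorption to add: 208.125 − 83.140 = 124.985 sabins.
Net gain per m^2: Δα = 0.74 − 0.07 = 0.67.
Panel area = 124.985 / 0.67 = 186.5 m^2.

186.5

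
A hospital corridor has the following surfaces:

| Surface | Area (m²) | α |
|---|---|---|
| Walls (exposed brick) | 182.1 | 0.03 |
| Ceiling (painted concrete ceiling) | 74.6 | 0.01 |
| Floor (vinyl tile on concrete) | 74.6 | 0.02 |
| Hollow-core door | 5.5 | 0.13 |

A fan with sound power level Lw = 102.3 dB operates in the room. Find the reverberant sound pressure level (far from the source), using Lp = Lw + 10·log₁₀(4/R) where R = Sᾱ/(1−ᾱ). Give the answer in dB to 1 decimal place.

Σ(Sᵢαᵢ) = 182.1×0.03 + 74.6×0.01 + 74.6×0.02 + 5.5×0.13 = 8.416; total area S = 336.8 m².
ᾱ = 0.0250, so room constant R = A/(1−ᾱ) = 8.632 m².
Lp = 102.3 + 10·log₁₀(4/8.632) = 102.3 + (-3.34) = 99.0 dB.

99.0 dB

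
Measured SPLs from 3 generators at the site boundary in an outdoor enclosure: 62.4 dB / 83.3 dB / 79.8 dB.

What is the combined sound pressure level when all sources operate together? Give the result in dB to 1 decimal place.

84.9 dB

Converting to relative power and adding: 10^(62.4/10) + 10^(83.3/10) + 10^(79.8/10) = 3.11e+08.
Back to dB: 10·log₁₀ Σ = 84.9 dB.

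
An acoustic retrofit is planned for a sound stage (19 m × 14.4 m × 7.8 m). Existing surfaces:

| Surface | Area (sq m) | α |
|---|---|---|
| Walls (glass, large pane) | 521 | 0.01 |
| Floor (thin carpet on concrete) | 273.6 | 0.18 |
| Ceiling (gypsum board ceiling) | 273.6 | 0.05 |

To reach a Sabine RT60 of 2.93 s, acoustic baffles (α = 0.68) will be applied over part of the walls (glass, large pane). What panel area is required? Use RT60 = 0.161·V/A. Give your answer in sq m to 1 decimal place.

A₁ = Σ Sᵢαᵢ = 521×0.01 + 273.6×0.18 + 273.6×0.05 = 68.138 sabins.
Required A₂ = 0.161·2134.08/2.93 = 117.265 sabins.
Absorption to add: 117.265 − 68.138 = 49.127 sabins.
Net gain per sq m: Δα = 0.68 − 0.01 = 0.67.
Panel area = 49.127 / 0.67 = 73.3 sq m.

73.3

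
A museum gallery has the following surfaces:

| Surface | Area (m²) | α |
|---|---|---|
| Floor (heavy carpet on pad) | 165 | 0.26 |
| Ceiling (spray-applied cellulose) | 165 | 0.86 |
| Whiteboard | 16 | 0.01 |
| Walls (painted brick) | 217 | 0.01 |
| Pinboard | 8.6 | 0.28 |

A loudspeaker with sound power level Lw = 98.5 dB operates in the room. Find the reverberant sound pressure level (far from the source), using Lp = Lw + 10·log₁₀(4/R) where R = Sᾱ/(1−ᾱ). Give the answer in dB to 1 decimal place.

80.0 dB

A = 189.538 sabins; S = 571.6 m².
ᾱ = 189.538/571.6 = 0.3316; R = Sᾱ/(1−ᾱ) = 189.538/(1−0.3316) = 283.570 m².
Lp = 98.5 + 10·log₁₀(4/283.570) = 98.5 + (-18.51) = 80.0 dB.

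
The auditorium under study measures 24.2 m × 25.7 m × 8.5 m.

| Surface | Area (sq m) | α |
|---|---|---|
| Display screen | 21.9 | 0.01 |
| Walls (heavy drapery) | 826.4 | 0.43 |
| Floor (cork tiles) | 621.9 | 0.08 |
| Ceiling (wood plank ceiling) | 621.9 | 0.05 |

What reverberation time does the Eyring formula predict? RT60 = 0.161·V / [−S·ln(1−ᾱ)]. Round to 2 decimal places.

1.74 s

S = Σ Sᵢ = 2092.1 sq m.
Absorption A = 21.9·0.01 + 826.4·0.43 + 621.9·0.08 + 621.9·0.05 = 436.418 sabins.
ᾱ = 436.418 / 2092.1 = 0.2086.
−S·ln(1−ᾱ) = −2092.1 × ln(1 − 0.2086) = 489.450.
V = 24.2 × 25.7 × 8.5 = 5286.49 m³.
T = 0.161·V/[−S·ln(1−ᾱ)] = 0.161·5286.49/489.450 = 1.74 s.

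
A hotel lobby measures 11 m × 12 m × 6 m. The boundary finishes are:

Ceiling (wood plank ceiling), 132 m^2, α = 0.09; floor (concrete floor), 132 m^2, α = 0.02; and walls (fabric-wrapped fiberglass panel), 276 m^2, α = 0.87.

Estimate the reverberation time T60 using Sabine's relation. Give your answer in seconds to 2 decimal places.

Summing Sᵢαᵢ: 11.880 + 2.640 + 240.120 → A = 254.640 sabins.
V = 11·12·6 = 792 m³.
Sabine: RT60 = 0.161 × 792 / 254.640 = 0.50 s.

0.50 seconds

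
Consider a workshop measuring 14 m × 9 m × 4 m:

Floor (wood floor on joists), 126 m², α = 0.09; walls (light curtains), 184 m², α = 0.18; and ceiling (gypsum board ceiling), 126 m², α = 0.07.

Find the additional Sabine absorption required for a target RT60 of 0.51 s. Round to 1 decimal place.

Summing Sᵢαᵢ: 11.340 + 33.120 + 8.820 → A₁ = 53.280 sabins.
Target A₂ = 0.161·504/0.51 = 159.106 sabins (V = 504 m³).
ΔA = A₂ − A₁ = 159.106 − 53.280 = 105.8 sabins.

105.8 sabins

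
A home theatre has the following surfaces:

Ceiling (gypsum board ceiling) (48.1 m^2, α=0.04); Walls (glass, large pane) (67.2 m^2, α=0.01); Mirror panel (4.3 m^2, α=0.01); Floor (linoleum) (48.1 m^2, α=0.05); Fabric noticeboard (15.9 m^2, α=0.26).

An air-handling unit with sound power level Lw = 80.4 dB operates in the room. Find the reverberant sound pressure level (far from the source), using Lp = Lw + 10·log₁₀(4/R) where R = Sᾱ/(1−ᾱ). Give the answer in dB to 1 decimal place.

Σ(Sᵢαᵢ) = 48.1·0.04 + 67.2·0.01 + 4.3·0.01 + 48.1·0.05 + 15.9·0.26 = 9.178; total area S = 183.6 m^2.
ᾱ = 0.0500, so room constant R = A/(1−ᾱ) = 9.661 m^2.
Lp = Lw + 10 log₁₀(4/R) = 80.4 -3.83 = 76.6 dB.

76.6 dB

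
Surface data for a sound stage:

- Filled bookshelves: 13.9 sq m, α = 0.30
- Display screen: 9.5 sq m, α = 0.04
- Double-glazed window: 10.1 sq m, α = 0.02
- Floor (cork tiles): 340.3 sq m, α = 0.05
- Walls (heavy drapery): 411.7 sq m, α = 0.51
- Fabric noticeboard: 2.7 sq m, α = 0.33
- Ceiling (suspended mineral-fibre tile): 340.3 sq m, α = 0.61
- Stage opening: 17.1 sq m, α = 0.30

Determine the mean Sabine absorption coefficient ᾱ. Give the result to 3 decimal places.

0.389

S = Σ Sᵢ = 13.9 + 9.5 + 10.1 + 340.3 + 411.7 + 2.7 + 340.3 + 17.1 = 1145.6 sq m.
A = 13.9*0.30 + 9.5*0.04 + 10.1*0.02 + 340.3*0.05 + 411.7*0.51 + 2.7*0.33 + 340.3*0.61 + 17.1*0.30 = 445.338 sabins.
ᾱ = A/S = 0.389.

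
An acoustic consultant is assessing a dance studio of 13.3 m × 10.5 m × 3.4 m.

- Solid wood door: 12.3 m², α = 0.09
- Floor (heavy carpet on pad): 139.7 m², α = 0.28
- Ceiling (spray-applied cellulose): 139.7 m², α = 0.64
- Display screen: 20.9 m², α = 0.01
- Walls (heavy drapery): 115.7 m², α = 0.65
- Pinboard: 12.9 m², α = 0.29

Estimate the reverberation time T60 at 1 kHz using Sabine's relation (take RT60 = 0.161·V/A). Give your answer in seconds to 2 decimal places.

Total absorption A = 12.3×0.09 + 139.7×0.28 + 139.7×0.64 + 20.9×0.01 + 115.7×0.65 + 12.9×0.29
  = 1.107 + 39.116 + 89.408 + 0.209 + 75.205 + 3.741 = 208.786 m² sabins.
Volume V = 13.3 × 10.5 × 3.4 = 474.81 m³.
RT60 = 0.161 · V / A = 0.161 × 474.81 / 208.786 = 0.37 s.

0.37 sec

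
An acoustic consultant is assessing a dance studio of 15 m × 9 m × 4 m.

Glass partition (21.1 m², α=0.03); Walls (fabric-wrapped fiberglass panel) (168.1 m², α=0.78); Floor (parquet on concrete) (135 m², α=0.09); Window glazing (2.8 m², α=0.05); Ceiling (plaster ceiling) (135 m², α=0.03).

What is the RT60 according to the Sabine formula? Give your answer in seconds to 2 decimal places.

0.59 seconds

Summing Sᵢαᵢ: 0.633 + 131.118 + 12.150 + 0.140 + 4.050 → A = 148.091 sabins.
Room volume: 540 m³.
T = 0.161 V/A = 0.161·540/148.091 = 0.59 s.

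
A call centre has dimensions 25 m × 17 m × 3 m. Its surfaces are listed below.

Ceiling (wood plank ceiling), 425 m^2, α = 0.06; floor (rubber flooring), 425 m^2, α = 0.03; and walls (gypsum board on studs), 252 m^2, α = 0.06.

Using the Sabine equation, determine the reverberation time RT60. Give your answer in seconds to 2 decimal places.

A = Σ Sᵢαᵢ = 425·0.06 + 425·0.03 + 252·0.06 = 53.370 sabins.
V = 25·17·3 = 1275 m³.
Sabine: RT60 = 0.161 × 1275 / 53.370 = 3.85 s.

3.85 seconds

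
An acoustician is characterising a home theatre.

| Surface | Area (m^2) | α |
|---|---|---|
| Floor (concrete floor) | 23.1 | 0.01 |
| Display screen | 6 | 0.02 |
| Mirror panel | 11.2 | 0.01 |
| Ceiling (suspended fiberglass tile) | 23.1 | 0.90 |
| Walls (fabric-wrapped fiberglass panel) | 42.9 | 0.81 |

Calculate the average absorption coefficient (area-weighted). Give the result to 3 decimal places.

0.527

S = Σ Sᵢ = 23.1 + 6 + 11.2 + 23.1 + 42.9 = 106.3 m^2.
Σ(Sᵢαᵢ) = 23.1*0.01 + 6*0.02 + 11.2*0.01 + 23.1*0.90 + 42.9*0.81 = 56.002.
ᾱ = 56.002 / 106.3 = 0.527.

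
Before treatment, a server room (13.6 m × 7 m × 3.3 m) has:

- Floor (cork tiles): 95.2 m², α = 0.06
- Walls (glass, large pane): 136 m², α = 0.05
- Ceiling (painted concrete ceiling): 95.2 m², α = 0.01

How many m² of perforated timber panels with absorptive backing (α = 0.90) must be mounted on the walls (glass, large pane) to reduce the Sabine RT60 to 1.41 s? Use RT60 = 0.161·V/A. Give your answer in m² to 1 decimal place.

26.4

Total absorption A₁ = 95.2·0.06 + 136·0.05 + 95.2·0.01
  = 5.712 + 6.800 + 0.952 = 13.464 m² sabins.
V = 314.16 m³. Target absorption A₂ = 0.161 × 314.16 / 1.41 = 35.872 sabins.
ΔA needed = 35.872 − 13.464 = 22.408 sabins.
Net gain per m²: Δα = 0.90 − 0.05 = 0.85.
Panel area = 22.408 / 0.85 = 26.4 m².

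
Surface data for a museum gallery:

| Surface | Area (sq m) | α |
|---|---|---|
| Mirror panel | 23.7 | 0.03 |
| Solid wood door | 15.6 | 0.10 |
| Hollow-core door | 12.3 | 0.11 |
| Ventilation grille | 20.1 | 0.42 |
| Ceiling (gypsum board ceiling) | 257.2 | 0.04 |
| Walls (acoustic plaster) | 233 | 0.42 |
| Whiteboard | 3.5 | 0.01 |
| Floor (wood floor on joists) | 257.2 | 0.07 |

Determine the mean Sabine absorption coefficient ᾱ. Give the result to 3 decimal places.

0.168

Total surface area S = 822.6 sq m.
A = 23.7·0.03 + 15.6·0.10 + 12.3·0.11 + 20.1·0.42 + 257.2·0.04 + 233·0.42 + 3.5·0.01 + 257.2·0.07 = 138.253 sabins.
ᾱ = A/S = 0.168.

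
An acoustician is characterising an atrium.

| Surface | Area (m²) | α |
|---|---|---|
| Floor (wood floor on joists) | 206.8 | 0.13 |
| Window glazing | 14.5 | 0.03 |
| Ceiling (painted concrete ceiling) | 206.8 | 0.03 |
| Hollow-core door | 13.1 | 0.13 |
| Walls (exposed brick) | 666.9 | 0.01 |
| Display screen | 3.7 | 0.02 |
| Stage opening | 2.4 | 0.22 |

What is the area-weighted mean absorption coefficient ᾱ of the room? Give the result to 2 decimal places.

S = Σ Sᵢ = 206.8 + 14.5 + 206.8 + 13.1 + 666.9 + 3.7 + 2.4 = 1114.2 m².
Σ(Sᵢαᵢ) = 206.8·0.13 + 14.5·0.03 + 206.8·0.03 + 13.1·0.13 + 666.9·0.01 + 3.7·0.02 + 2.4·0.22 = 42.497.
ᾱ = 42.497 / 1114.2 = 0.04.

0.04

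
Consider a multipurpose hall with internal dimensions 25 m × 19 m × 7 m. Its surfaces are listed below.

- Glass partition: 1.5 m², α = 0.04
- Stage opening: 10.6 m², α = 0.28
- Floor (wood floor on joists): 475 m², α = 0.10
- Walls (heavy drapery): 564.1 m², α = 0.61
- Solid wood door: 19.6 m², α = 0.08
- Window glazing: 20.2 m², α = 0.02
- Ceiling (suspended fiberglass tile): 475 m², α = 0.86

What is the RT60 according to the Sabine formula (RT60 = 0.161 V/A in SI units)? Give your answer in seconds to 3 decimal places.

0.665 s

A = Σ Sᵢαᵢ = 1.5×0.04 + 10.6×0.28 + 475×0.10 + 564.1×0.61 + 19.6×0.08 + 20.2×0.02 + 475×0.86 = 805.101 sabins.
V = 25·19·7 = 3325 m³.
T = 0.161 V/A = 0.161·3325/805.101 = 0.665 s.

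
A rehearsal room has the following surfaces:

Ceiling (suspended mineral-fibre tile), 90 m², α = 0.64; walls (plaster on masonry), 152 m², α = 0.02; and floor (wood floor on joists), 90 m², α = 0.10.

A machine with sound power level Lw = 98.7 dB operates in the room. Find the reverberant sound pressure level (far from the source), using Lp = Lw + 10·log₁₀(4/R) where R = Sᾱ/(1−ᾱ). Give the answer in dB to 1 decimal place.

Σ(Sᵢαᵢ) = 90×0.64 + 152×0.02 + 90×0.10 = 69.640; total area S = 332.0 m².
ᾱ = 0.2098, so room constant R = A/(1−ᾱ) = 88.130 m².
Lp = Lw + 10 log₁₀(4/R) = 98.7 -13.43 = 85.3 dB.

85.3 dB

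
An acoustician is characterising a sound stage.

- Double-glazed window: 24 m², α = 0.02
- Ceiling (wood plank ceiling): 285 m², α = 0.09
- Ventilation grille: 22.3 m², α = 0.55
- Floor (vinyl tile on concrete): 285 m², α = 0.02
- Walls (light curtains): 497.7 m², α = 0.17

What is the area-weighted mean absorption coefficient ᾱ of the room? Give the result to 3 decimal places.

S = Σ Sᵢ = 24 + 285 + 22.3 + 285 + 497.7 = 1114.0 m².
Weighted sum Σ Sα = 128.704.
ᾱ = 128.704 / 1114.0 = 0.116.

0.116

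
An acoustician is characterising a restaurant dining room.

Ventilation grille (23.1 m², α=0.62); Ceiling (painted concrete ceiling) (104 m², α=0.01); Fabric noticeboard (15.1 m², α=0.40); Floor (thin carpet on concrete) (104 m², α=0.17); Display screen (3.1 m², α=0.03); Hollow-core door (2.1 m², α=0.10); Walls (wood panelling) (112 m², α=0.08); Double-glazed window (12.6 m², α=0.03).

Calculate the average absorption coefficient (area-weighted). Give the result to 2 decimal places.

0.13

Total surface area S = 376.0 m².
Weighted sum Σ Sα = 48.723.
ᾱ = 48.723 / 376.0 = 0.13.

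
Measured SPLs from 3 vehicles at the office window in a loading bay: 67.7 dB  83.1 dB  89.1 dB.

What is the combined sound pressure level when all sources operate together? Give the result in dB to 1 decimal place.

90.1 dB

Converting to relative power and adding: 10^(67.7/10) + 10^(83.1/10) + 10^(89.1/10) = 1.023e+09.
Combined level = 10 log₁₀(1.023e+09) = 90.1 dB.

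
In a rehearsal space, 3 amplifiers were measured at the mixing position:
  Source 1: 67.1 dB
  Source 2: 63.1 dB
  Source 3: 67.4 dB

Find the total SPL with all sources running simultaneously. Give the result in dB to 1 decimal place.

71.0 dB

Sum in the linear (power) domain: Σ 10^(Lᵢ/10) = 10^(67.1/10) + 10^(63.1/10) + 10^(67.4/10) = 1.267e+07.
Combined level = 10 log₁₀(1.267e+07) = 71.0 dB.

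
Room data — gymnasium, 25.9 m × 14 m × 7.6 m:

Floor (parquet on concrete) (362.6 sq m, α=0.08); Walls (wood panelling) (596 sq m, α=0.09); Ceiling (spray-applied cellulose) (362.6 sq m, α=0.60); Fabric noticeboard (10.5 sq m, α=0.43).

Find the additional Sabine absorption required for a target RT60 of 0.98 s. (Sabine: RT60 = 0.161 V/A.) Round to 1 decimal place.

Total absorption A₁ = 362.6·0.08 + 596·0.09 + 362.6·0.60 + 10.5·0.43
  = 29.008 + 53.640 + 217.560 + 4.515 = 304.723 sq m sabins.
For T = 0.98 s, need A₂ = 0.161·V/T = 0.161·2755.76/0.98 = 452.732 sabins.
ΔA = A₂ − A₁ = 452.732 − 304.723 = 148.0 sabins.

148.0 sabins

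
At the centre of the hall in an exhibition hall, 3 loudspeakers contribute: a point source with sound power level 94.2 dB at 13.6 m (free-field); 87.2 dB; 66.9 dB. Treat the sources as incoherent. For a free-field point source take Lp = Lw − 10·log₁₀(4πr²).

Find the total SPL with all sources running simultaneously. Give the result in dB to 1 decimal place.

Source at 13.6 m: Lp = 94.2 − 10·log₁₀(4π·13.6²) = 94.2 − 10·log₁₀(2324.276) = 60.5 dB.
Sum in the linear (power) domain: Σ 10^(Lᵢ/10) = 10^(60.5/10) + 10^(87.2/10) + 10^(66.9/10) = 5.308e+08.
Combined level = 10 log₁₀(5.308e+08) = 87.2 dB.

87.2 dB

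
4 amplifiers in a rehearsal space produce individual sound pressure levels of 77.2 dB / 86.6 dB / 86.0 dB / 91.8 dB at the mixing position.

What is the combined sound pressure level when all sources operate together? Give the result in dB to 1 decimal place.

93.8 dB

Converting to relative power and adding: 10^(77.2/10) + 10^(86.6/10) + 10^(86.0/10) + 10^(91.8/10) = 2.421e+09.
Combined level = 10 log₁₀(2.421e+09) = 93.8 dB.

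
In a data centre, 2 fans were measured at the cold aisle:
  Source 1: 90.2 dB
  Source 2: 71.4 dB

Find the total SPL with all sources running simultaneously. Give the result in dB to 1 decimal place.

90.3 dB

Sum in the linear (power) domain: Σ 10^(Lᵢ/10) = 10^(90.2/10) + 10^(71.4/10) = 1.061e+09.
L_total = 10·log₁₀(1.061e+09) = 90.3 dB.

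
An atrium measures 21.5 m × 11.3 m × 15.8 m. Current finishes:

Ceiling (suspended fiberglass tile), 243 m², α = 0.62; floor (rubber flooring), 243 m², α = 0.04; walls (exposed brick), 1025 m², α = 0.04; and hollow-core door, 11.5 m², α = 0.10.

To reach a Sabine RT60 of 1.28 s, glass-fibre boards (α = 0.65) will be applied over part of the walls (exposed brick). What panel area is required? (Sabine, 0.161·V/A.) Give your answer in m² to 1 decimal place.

459.5

A₁ = Σ Sᵢαᵢ = 243·0.62 + 243·0.04 + 1025·0.04 + 11.5·0.10 = 202.530 sabins.
Required A₂ = 0.161·3838.61/1.28 = 482.825 sabins.
ΔA needed = 482.825 − 202.530 = 280.295 sabins.
Net gain per m²: Δα = 0.65 − 0.04 = 0.61.
Panel area = 280.295 / 0.61 = 459.5 m².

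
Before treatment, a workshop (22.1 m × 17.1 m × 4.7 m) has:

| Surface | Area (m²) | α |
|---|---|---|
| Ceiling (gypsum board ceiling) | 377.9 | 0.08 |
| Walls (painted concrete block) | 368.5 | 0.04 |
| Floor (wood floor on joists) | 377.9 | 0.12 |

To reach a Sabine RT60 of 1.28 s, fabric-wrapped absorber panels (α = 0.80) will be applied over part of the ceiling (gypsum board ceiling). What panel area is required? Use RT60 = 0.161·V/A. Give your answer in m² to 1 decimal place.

184.8

Total absorption A₁ = 377.9×0.08 + 368.5×0.04 + 377.9×0.12
  = 30.232 + 14.740 + 45.348 = 90.320 m² sabins.
Required A₂ = 0.161·1776.177/1.28 = 223.410 sabins.
ΔA needed = 223.410 − 90.320 = 133.090 sabins.
Each m² of panel replacing the ceiling (gypsum board ceiling) adds (0.80 − 0.08) = 0.72 sabins.
Area = ΔA/Δα = 133.090/0.72 = 184.8 m².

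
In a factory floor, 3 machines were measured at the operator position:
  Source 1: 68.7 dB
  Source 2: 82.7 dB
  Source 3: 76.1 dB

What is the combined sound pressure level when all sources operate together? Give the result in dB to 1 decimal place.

83.7 dB

Converting to relative power and adding: 10^(68.7/10) + 10^(82.7/10) + 10^(76.1/10) = 2.344e+08.
L_total = 10·log₁₀(2.344e+08) = 83.7 dB.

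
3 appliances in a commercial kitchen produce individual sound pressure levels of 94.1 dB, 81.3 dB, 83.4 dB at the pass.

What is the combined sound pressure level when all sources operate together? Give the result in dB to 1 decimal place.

Σ 10^(Lᵢ/10) = 2.924e+09.
Back to dB: 10·log₁₀ Σ = 94.7 dB.

94.7 dB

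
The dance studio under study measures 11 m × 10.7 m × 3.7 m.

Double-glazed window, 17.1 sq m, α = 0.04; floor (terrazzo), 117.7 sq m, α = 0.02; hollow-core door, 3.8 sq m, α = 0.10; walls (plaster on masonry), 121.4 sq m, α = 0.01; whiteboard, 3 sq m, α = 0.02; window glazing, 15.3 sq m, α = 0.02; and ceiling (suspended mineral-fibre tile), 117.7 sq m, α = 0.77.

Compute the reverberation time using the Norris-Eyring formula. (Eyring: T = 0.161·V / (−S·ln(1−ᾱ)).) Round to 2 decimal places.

S = Σ Sᵢ = 396.0 sq m.
Absorption A = 17.1×0.04 + 117.7×0.02 + 3.8×0.10 + 121.4×0.01 + 3×0.02 + 15.3×0.02 + 117.7×0.77 = 95.627 sabins.
Mean coefficient ᾱ = A/S = 0.2415.
Eyring denominator: −S ln(1−ᾱ) = 109.459.
V = 11 × 10.7 × 3.7 = 435.49 m³.
RT60 = 0.161 × 435.49 / 109.459 = 0.64 s.

0.64 s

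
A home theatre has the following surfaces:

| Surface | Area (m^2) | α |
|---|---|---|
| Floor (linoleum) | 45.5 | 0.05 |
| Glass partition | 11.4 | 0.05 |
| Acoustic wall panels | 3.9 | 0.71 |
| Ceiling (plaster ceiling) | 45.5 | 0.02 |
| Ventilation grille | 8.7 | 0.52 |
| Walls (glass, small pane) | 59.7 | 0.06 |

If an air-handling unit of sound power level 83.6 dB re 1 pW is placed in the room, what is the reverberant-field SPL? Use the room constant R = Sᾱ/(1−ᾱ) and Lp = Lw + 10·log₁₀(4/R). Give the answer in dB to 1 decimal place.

Σ(Sᵢαᵢ) = 45.5·0.05 + 11.4·0.05 + 3.9·0.71 + 45.5·0.02 + 8.7·0.52 + 59.7·0.06 = 14.630; total area S = 174.7 m^2.
ᾱ = 0.0837, so room constant R = A/(1−ᾱ) = 15.966 m^2.
Lp = Lw + 10 log₁₀(4/R) = 83.6 -6.01 = 77.6 dB.

77.6 dB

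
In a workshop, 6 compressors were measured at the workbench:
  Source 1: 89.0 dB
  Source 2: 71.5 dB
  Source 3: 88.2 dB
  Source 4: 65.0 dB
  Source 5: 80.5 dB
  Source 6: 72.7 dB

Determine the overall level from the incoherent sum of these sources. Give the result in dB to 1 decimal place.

Σ 10^(Lᵢ/10) = 1.603e+09.
Combined level = 10 log₁₀(1.603e+09) = 92.0 dB.

92.0 dB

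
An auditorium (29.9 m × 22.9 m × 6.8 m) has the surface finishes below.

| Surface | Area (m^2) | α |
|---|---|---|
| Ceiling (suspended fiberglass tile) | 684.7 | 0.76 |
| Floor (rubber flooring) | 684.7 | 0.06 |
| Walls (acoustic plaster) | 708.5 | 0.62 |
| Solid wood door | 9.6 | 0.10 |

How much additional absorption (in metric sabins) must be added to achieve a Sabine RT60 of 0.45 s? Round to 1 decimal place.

Summing Sᵢαᵢ: 520.372 + 41.082 + 439.270 + 0.960 → A₁ = 1001.684 sabins.
Target A₂ = 0.161·4656.028/0.45 = 1665.823 sabins (V = 4656.028 m³).
Additional absorption ΔA = 1665.823 − 1001.684 = 664.1 sabins.

664.1 sabins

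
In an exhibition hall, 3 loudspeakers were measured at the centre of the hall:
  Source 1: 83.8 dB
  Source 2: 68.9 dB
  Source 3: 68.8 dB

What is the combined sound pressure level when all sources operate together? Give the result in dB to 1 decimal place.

Converting to relative power and adding: 10^(83.8/10) + 10^(68.9/10) + 10^(68.8/10) = 2.552e+08.
Combined level = 10 log₁₀(2.552e+08) = 84.1 dB.

84.1 dB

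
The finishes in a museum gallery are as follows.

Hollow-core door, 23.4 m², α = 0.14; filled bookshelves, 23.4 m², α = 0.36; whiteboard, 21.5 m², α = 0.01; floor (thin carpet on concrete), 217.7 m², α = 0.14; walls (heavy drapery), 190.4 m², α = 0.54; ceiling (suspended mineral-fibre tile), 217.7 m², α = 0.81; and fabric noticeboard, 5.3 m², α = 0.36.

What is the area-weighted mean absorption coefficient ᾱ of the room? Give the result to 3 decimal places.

0.462

S = Σ Sᵢ = 23.4 + 23.4 + 21.5 + 217.7 + 190.4 + 217.7 + 5.3 = 699.4 m².
Weighted sum Σ Sα = 323.454.
ᾱ = 323.454 / 699.4 = 0.462.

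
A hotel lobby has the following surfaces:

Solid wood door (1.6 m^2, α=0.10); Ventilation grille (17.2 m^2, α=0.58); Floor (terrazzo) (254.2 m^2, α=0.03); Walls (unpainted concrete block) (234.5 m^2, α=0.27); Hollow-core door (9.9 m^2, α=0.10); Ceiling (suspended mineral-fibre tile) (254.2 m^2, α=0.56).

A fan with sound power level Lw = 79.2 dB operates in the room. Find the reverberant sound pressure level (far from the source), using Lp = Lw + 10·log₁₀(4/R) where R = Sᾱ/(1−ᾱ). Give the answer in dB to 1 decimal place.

60.2 dB

Σ(Sᵢαᵢ) = 1.6·0.10 + 17.2·0.58 + 254.2·0.03 + 234.5·0.27 + 9.9·0.10 + 254.2·0.56 = 224.419; total area S = 771.6 m^2.
ᾱ = 0.2908, so room constant R = A/(1−ᾱ) = 316.440 m^2.
Lp = 79.2 + 10·log₁₀(4/316.440) = 79.2 + (-18.98) = 60.2 dB.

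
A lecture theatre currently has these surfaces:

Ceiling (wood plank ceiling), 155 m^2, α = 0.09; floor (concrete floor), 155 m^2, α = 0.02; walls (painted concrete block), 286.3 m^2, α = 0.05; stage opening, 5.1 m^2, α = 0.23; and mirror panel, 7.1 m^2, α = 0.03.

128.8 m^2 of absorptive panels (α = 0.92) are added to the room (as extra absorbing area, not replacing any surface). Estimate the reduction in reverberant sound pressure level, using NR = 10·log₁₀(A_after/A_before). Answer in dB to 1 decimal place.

6.6 dB

Summing Sᵢαᵢ: 13.950 + 3.100 + 14.315 + 1.173 + 0.213 → A_before = 32.751 sabins.
Treatment contributes 128.8·0.92 = 118.496 sabins.
A_after = 32.751 + 118.496 = 151.247 sabins.
Reduction = 10 log₁₀(A_after/A_before) = 10 log₁₀(4.6181) = 6.6 dB.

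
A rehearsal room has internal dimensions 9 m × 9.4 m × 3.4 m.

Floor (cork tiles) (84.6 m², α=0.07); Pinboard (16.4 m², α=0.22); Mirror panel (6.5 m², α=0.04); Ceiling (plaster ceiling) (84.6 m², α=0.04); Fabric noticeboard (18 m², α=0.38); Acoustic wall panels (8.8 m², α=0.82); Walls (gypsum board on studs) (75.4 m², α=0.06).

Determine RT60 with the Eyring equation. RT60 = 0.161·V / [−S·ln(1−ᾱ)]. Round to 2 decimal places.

S = Σ Sᵢ = 294.3 m².
Σ(Sᵢαᵢ) = 84.6·0.07 + 16.4·0.22 + 6.5·0.04 + 84.6·0.04 + 18·0.38 + 8.8·0.82 + 75.4·0.06 = 31.754.
Mean coefficient ᾱ = A/S = 0.1079.
Eyring denominator: −S ln(1−ᾱ) = 33.602.
V = 9 × 9.4 × 3.4 = 287.64 m³.
T = 0.161·V/[−S·ln(1−ᾱ)] = 0.161·287.64/33.602 = 1.38 s.

1.38 sec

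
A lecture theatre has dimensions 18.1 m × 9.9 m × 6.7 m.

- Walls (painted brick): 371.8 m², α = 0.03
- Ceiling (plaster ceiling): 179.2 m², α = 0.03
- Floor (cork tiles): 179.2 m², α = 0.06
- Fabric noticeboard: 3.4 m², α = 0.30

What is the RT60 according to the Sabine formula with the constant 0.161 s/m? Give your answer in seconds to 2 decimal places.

6.83 seconds

Summing Sᵢαᵢ: 11.154 + 5.376 + 10.752 + 1.020 → A = 28.302 sabins.
Room volume: 1200.573 m³.
T = 0.161 V/A = 0.161·1200.573/28.302 = 6.83 s.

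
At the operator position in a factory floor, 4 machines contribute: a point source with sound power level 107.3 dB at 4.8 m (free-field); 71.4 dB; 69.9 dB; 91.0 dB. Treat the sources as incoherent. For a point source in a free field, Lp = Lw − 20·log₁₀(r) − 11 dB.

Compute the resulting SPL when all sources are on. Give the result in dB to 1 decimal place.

Source at 4.8 m: Lp = 107.3 − 20·log₁₀(4.8) − 11 = 82.7 dB.
Σ 10^(Lᵢ/10) = 1.469e+09.
Back to dB: 10·log₁₀ Σ = 91.7 dB.

91.7 dB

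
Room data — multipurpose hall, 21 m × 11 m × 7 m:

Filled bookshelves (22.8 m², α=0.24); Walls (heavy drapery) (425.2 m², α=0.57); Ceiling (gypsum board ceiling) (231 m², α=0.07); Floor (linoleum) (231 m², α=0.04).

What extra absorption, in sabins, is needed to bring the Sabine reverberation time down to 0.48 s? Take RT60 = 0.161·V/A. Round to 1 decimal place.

269.1 sabins

Equivalent absorption area: A₁ = 22.8×0.24 + 425.2×0.57 + 231×0.07 + 231×0.04 = 273.246 m².
For T = 0.48 s, need A₂ = 0.161·V/T = 0.161·1617/0.48 = 542.369 sabins.
Shortfall: 542.369 − 273.246 = 269.1 sabins.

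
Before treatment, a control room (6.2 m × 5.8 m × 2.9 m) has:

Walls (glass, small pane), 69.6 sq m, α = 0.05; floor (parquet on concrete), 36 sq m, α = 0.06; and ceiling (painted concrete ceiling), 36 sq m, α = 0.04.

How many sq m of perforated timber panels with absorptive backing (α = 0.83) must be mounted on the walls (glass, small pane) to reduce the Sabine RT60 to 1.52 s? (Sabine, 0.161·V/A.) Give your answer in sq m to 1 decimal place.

A₁ = Σ Sᵢαᵢ = 69.6·0.05 + 36·0.06 + 36·0.04 = 7.080 sabins.
Required A₂ = 0.161·104.284/1.52 = 11.046 sabins.
ΔA needed = 11.046 − 7.080 = 3.966 sabins.
Each sq m of panel replacing the walls (glass, small pane) adds (0.83 − 0.05) = 0.78 sabins.
Panel area = 3.966 / 0.78 = 5.1 sq m.

5.1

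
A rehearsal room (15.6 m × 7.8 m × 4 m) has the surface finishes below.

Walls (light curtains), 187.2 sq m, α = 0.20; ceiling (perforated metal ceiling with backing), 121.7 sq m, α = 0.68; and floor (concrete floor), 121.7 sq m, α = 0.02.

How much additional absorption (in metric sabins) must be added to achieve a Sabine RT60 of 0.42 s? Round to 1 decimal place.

63.9 sabins

Total absorption A₁ = 187.2×0.20 + 121.7×0.68 + 121.7×0.02
  = 37.440 + 82.756 + 2.434 = 122.630 sq m sabins.
Target A₂ = 0.161·486.72/0.42 = 186.576 sabins (V = 486.72 m³).
Shortfall: 186.576 − 122.630 = 63.9 sabins.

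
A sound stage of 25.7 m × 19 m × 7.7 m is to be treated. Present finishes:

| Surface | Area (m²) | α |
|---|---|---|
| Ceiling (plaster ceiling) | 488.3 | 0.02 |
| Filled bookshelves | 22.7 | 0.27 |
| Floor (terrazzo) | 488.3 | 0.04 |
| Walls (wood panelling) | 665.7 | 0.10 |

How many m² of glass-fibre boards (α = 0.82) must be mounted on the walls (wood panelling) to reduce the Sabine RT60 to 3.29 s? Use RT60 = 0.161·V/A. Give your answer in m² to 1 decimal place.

Equivalent absorption area: A₁ = 488.3*0.02 + 22.7*0.27 + 488.3*0.04 + 665.7*0.10 = 101.997 m².
V = 3759.91 m³. Target absorption A₂ = 0.161 × 3759.91 / 3.29 = 183.996 sabins.
ΔA needed = 183.996 − 101.997 = 81.999 sabins.
Net gain per m²: Δα = 0.82 − 0.10 = 0.72.
Panel area = 81.999 / 0.72 = 113.9 m².

113.9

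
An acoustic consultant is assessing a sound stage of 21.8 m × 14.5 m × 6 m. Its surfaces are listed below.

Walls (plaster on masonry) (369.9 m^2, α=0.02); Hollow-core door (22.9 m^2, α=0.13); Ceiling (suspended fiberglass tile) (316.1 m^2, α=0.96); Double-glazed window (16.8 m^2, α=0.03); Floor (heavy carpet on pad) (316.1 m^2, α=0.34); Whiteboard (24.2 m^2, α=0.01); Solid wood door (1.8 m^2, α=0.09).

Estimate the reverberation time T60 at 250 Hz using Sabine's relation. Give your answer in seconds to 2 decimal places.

Summing Sᵢαᵢ: 7.398 + 2.977 + 303.456 + 0.504 + 107.474 + 0.242 + 0.162 → A = 422.213 sabins.
V = 21.8·14.5·6 = 1896.6 m³.
Sabine: RT60 = 0.161 × 1896.6 / 422.213 = 0.72 s.

0.72 s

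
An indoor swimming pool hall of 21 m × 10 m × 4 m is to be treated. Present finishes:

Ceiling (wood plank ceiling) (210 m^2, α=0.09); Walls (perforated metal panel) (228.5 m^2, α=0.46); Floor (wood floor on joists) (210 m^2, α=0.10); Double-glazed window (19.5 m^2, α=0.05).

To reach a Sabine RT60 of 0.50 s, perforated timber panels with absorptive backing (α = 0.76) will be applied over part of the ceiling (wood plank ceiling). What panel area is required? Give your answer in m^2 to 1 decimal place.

185.8

Summing Sᵢαᵢ: 18.900 + 105.110 + 21.000 + 0.975 → A₁ = 145.985 sabins.
V = 840 m³. Target absorption A₂ = 0.161 × 840 / 0.50 = 270.480 sabins.
Absorption to add: 270.480 − 145.985 = 124.495 sabins.
Net gain per m^2: Δα = 0.76 − 0.09 = 0.67.
Panel area = 124.495 / 0.67 = 185.8 m^2.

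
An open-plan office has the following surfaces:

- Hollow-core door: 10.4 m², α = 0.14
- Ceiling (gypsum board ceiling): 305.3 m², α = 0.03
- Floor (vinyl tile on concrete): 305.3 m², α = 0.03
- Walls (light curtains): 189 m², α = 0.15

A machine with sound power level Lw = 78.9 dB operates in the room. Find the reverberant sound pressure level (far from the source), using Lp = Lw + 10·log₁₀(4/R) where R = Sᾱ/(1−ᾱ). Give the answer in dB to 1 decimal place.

A = 48.124 sabins; S = 810.0 m².
ᾱ = 48.124/810.0 = 0.0594; R = Sᾱ/(1−ᾱ) = 48.124/(1−0.0594) = 51.163 m².
Lp = Lw + 10 log₁₀(4/R) = 78.9 -11.07 = 67.8 dB.

67.8 dB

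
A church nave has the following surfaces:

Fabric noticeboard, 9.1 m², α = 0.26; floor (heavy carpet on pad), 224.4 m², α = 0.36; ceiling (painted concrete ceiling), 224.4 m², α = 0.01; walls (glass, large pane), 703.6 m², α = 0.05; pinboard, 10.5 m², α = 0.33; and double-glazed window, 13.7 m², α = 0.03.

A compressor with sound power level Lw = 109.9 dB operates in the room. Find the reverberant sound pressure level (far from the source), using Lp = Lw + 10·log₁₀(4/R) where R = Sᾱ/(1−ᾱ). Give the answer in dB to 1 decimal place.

94.5 dB

Σ(Sᵢαᵢ) = 9.1·0.26 + 224.4·0.36 + 224.4·0.01 + 703.6·0.05 + 10.5·0.33 + 13.7·0.03 = 124.450; total area S = 1185.7 m².
ᾱ = 0.1050, so room constant R = A/(1−ᾱ) = 139.050 m².
Lp = 109.9 + 10·log₁₀(4/139.050) = 109.9 + (-15.41) = 94.5 dB.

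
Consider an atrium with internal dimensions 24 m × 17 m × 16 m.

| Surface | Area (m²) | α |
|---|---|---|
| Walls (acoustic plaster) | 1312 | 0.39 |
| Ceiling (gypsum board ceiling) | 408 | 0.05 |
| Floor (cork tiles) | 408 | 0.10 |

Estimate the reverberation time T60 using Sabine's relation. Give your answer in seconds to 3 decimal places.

A = Σ Sᵢαᵢ = 1312×0.39 + 408×0.05 + 408×0.10 = 572.880 sabins.
Volume V = 24 × 17 × 16 = 6528 m³.
Sabine: RT60 = 0.161 × 6528 / 572.880 = 1.835 s.

1.835 s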